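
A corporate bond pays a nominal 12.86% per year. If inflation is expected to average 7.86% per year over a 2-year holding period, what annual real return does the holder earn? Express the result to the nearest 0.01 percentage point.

4.64%

With constant rates the annual real return is the same each year: (1+12.86%)/(1+7.86%) − 1 = 0.04636.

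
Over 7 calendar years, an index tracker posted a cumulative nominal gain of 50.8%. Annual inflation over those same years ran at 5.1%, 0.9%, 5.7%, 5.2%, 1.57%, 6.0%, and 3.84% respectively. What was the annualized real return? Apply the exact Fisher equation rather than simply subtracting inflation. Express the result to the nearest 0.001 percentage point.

1.939%

Cumulative inflation factor: 1.051 × 1.009 × 1.057 × 1.052 × 1.0157 × 1.060 × 1.0384 ≈ 1.31832.
Nominal growth factor: 1.50800. Real growth factor = 1.50800 / 1.31832 ≈ 1.14388.
Annualized: 1.14388^(1/7) − 1 ≈ 0.01939.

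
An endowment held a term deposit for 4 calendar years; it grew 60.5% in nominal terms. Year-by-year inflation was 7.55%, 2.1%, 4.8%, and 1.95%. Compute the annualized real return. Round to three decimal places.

Cumulative inflation factor: 1.0755 × 1.021 × 1.048 × 1.0195 ≈ 1.17323.
Nominal growth factor: 1.60500. Real growth factor = 1.60500 / 1.17323 ≈ 1.36801.
Annualized: 1.36801^(1/4) − 1 ≈ 0.08149.

8.149%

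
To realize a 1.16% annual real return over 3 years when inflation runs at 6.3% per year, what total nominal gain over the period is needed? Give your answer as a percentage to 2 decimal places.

Required annual nominal rate: (1+1.16%)(1+6.3%) − 1 = 7.53308%.
Cumulative over 3 years: (1 + 0.0753308)^3 − 1 ≈ 0.24344.

24.34%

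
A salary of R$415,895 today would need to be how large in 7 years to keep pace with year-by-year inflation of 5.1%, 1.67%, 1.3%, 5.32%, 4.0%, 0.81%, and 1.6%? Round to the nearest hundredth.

Cumulative price-level factor: 1.051 × 1.0167 × 1.013 × 1.0532 × 1.040 × 1.0081 × 1.016 ≈ 1.2143573265.
Multiplying R$415,895 by the price-level factor gives the future nominal sum.

R$505,045.14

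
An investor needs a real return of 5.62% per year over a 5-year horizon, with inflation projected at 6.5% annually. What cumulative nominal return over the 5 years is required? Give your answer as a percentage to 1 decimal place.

Required annual nominal rate: (1+5.62%)(1+6.5%) − 1 = 12.4853%.
Cumulative over 5 years: (1 + 0.124853)^5 − 1 ≈ 0.80086.

80.1%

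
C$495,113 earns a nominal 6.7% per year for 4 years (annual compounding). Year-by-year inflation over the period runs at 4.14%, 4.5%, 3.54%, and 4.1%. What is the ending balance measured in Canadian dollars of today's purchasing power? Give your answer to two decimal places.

C$547,103.20

Nominal value at maturity: C$495,113 × (1 + 6.7%)^4 ≈ C$641,744.28.
Price-level factor over 4 years: 1.0414 × 1.045 × 1.0354 × 1.041 ≈ 1.1729857981.
Dividing the nominal maturity value by the price-level factor gives the value in today's money.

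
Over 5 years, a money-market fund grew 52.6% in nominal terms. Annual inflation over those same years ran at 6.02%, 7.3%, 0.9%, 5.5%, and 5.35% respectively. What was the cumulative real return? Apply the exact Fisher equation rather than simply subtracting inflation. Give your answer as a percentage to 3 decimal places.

19.616%

Cumulative inflation factor: 1.0602 × 1.073 × 1.009 × 1.055 × 1.0535 ≈ 1.27575.
Nominal growth factor: 1.52600. Real growth factor = 1.52600 / 1.27575 ≈ 1.19616.
Total real return ≈ 19.6159%.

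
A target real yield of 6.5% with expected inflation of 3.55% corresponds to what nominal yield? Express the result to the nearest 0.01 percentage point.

By the Fisher equation, 1 + r_nom = (1 + 6.5%)(1 + 3.55%) = 1.065 × 1.0355 = 1.1028075.
So r_nom = 10.28075%.

10.28%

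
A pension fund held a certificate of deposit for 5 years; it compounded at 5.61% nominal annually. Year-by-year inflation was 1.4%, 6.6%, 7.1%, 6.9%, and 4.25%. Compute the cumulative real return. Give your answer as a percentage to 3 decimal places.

Cumulative inflation factor: 1.014 × 1.066 × 1.071 × 1.069 × 1.0425 ≈ 1.29014.
Nominal growth factor: 1.31379. Real growth factor = 1.31379 / 1.29014 ≈ 1.01833.
Total real return ≈ 1.8326%.

1.833%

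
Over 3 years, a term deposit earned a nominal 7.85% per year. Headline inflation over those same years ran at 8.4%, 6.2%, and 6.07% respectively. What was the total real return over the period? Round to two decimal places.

2.73%

Cumulative inflation factor: 1.084 × 1.062 × 1.0607 ≈ 1.22109.
Nominal growth factor: 1.25447. Real growth factor = 1.25447 / 1.22109 ≈ 1.02734.
Total real return ≈ 2.7340%.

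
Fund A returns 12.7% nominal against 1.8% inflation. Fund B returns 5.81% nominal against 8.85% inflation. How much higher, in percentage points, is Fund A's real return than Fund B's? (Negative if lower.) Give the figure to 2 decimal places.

13.50

Fund A real return: 1.127/1.018 − 1 = 10.707%.
Fund B real return: 1.0581/1.0885 − 1 = -2.793%.
Difference: 10.707 − (-2.793) = 13.500 pp.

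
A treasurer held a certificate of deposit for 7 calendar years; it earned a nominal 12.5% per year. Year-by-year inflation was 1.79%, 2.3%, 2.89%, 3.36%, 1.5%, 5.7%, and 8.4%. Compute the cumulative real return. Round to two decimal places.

Cumulative inflation factor: 1.0179 × 1.023 × 1.0289 × 1.0336 × 1.015 × 1.057 × 1.084 ≈ 1.28788.
Nominal growth factor: 2.28070. Real growth factor = 2.28070 / 1.28788 ≈ 1.77089.
Total real return ≈ 77.0887%.

77.09%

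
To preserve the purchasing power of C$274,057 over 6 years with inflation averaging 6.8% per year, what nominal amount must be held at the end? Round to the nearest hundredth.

C$406,694.61

Cumulative price-level factor: (1+6.8%)^6 ≈ 1.4839781831.
The nominal amount required is C$274,057 scaled up by that factor.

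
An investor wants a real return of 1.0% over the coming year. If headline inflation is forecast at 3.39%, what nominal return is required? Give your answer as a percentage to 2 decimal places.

4.42%

By the Fisher equation, 1 + r_nom = (1 + 1.0%)(1 + 3.39%) = 1.010 × 1.0339 = 1.044239.
So r_nom = 4.4239%.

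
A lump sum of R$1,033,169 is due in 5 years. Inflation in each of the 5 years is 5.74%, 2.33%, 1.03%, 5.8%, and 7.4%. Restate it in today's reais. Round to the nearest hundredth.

Price-level factor over 5 years: 1.0574 × 1.0233 × 1.0103 × 1.058 × 1.074 ≈ 1.2421744218.
Purchasing power today: R$1,033,169 divided by that factor.

R$831,742.29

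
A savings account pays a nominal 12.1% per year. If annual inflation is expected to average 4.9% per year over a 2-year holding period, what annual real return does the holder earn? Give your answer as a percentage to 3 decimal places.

6.864%

With constant rates the annual real return is the same each year: (1+12.1%)/(1+4.9%) − 1 = 0.06864.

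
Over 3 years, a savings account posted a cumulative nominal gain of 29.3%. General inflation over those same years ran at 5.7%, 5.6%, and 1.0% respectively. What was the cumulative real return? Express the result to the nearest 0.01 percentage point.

14.69%

Cumulative inflation factor: 1.057 × 1.056 × 1.010 ≈ 1.12735.
Nominal growth factor: 1.29300. Real growth factor = 1.29300 / 1.12735 ≈ 1.14693.
Total real return ≈ 14.6934%.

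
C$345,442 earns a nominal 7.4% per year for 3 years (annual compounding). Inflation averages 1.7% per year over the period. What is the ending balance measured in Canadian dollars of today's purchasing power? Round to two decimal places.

Nominal value at maturity: C$345,442 × (1 + 7.4%)^3 ≈ C$427,945.03.
Price-level factor over 3 years: (1 + 1.7%)^3 = 1.051871913.
Dividing the nominal maturity value by the price-level factor gives the value in today's money.

C$406,841.39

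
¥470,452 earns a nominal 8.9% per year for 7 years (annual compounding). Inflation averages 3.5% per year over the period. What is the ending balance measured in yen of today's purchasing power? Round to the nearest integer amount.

Nominal value at maturity: ¥470,452 × (1 + 8.9%)^7 ≈ ¥854,497.
Price-level factor over 7 years: (1 + 3.5%)^7 ≈ 1.2722792628.
The maturity value deflated by that factor is the answer in today's purchasing power.

¥671,627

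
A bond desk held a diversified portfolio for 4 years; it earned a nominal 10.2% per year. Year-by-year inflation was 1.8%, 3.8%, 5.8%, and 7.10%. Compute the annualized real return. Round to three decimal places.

5.348%

Cumulative inflation factor: 1.018 × 1.038 × 1.058 × 1.0710 ≈ 1.19735.
Nominal growth factor: 1.47478. Real growth factor = 1.47478 / 1.19735 ≈ 1.23170.
Annualized: 1.23170^(1/4) − 1 ≈ 0.05348.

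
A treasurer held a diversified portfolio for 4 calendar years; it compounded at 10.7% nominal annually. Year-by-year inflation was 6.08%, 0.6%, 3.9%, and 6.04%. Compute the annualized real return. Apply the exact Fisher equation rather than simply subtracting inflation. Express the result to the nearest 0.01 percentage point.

6.31%

Cumulative inflation factor: 1.0608 × 1.006 × 1.039 × 1.0604 ≈ 1.17575.
Nominal growth factor: 1.50173. Real growth factor = 1.50173 / 1.17575 ≈ 1.27724.
Annualized: 1.27724^(1/4) − 1 ≈ 0.06309.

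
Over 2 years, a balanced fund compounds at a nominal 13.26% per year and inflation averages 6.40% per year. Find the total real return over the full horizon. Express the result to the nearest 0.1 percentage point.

The annual real rate is (1+13.26%)/(1+6.40%) − 1 = 6.4474%.
Compounded over 2 years: (1 + 0.064474)^2 − 1 ≈ 0.13310.

13.3%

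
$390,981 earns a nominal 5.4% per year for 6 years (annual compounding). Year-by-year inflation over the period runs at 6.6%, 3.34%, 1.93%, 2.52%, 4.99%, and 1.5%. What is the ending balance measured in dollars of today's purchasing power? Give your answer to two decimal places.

$436,967.42

Nominal value at maturity: $390,981 × (1 + 5.4%)^6 ≈ $536,042.62.
Price-level factor over 6 years: 1.066 × 1.0334 × 1.0193 × 1.0252 × 1.0499 × 1.015 ≈ 1.2267336026.
Dividing the nominal maturity value by the price-level factor gives the value in today's money.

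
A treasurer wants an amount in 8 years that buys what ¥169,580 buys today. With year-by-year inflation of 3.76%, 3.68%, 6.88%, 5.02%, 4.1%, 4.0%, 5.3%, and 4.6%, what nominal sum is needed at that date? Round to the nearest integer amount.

Cumulative price-level factor: 1.0376 × 1.0368 × 1.0688 × 1.0502 × 1.041 × 1.040 × 1.053 × 1.046 ≈ 1.4399172523.
The nominal amount required is ¥169,580 scaled up by that factor.

¥244,181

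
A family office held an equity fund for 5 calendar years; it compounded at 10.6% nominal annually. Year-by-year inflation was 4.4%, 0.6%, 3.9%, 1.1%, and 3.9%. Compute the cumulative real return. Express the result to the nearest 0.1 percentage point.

Cumulative inflation factor: 1.044 × 1.006 × 1.039 × 1.011 × 1.039 ≈ 1.14625.
Nominal growth factor: 1.65491. Real growth factor = 1.65491 / 1.14625 ≈ 1.44376.
Total real return ≈ 44.3760%.

44.4%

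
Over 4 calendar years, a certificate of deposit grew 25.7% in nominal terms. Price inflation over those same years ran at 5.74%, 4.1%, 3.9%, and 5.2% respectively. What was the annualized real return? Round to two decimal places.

1.10%

Cumulative inflation factor: 1.0574 × 1.041 × 1.039 × 1.052 ≈ 1.20315.
Nominal growth factor: 1.25700. Real growth factor = 1.25700 / 1.20315 ≈ 1.04475.
Annualized: 1.04475^(1/4) − 1 ≈ 0.01101.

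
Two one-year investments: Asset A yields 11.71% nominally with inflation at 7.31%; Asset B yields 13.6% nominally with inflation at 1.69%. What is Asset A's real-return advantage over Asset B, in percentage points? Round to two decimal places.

-7.61

Asset A real return: 1.1171/1.0731 − 1 = 4.100%.
Asset B real return: 1.136/1.0169 − 1 = 11.712%.
Difference: 4.100 − 11.712 = -7.612 pp.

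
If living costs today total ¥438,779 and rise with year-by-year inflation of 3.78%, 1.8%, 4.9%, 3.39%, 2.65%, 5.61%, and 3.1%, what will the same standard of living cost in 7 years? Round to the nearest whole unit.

¥561,932

Cumulative price-level factor: 1.0378 × 1.018 × 1.049 × 1.0339 × 1.0265 × 1.0561 × 1.031 ≈ 1.2806726342.
Multiplying ¥438,779 by the price-level factor gives the future nominal sum.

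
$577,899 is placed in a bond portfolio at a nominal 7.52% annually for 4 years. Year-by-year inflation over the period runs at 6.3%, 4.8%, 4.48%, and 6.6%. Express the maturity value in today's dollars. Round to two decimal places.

$622,478.06

Nominal value at maturity: $577,899 × (1 + 7.52%)^4 ≈ $772,340.78.
Price-level factor over 4 years: 1.063 × 1.048 × 1.0448 × 1.066 ≈ 1.2407518054.
The maturity value deflated by that factor is the answer in today's purchasing power.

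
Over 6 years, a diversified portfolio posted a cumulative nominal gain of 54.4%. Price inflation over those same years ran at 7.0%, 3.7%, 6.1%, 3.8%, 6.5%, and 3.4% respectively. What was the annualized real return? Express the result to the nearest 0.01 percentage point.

2.32%

Cumulative inflation factor: 1.070 × 1.037 × 1.061 × 1.038 × 1.065 × 1.034 ≈ 1.34569.
Nominal growth factor: 1.54400. Real growth factor = 1.54400 / 1.34569 ≈ 1.14737.
Annualized: 1.14737^(1/6) − 1 ≈ 0.02318.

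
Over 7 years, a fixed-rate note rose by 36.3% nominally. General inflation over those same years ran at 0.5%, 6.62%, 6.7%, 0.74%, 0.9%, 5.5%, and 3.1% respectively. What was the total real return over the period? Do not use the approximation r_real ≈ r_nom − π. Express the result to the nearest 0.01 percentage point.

7.83%

Cumulative inflation factor: 1.005 × 1.0662 × 1.067 × 1.0074 × 1.009 × 1.055 × 1.031 ≈ 1.26408.
Nominal growth factor: 1.36300. Real growth factor = 1.36300 / 1.26408 ≈ 1.07826.
Total real return ≈ 7.8257%.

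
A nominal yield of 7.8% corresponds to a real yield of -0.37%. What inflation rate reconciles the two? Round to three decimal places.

8.200%

From (1+r_nom) = (1+r_real)(1+π), we get 1+π = (1 + 7.8%)/(1 − 0.37%) = 1.078/0.9963 ≈ 1.08200.
So π ≈ 8.2003%.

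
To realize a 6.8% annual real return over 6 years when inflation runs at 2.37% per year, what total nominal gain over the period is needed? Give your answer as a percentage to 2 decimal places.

70.79%

Required annual nominal rate: (1+6.8%)(1+2.37%) − 1 = 9.33116%.
Cumulative over 6 years: (1 + 0.0933116)^6 − 1 ≈ 0.70791.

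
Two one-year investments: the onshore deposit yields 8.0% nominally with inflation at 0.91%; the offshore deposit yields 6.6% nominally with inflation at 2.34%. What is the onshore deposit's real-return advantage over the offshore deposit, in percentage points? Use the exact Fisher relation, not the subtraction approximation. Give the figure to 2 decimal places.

2.86

The onshore deposit real return: 1.080/1.0091 − 1 = 7.026%.
The offshore deposit real return: 1.066/1.0234 − 1 = 4.163%.
Difference: 7.026 − 4.163 = 2.863 pp.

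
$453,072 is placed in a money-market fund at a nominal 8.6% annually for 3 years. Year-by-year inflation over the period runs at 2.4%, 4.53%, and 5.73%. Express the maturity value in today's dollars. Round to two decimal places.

$512,764.04

Nominal value at maturity: $453,072 × (1 + 8.6%)^3 ≈ $580,305.52.
Price-level factor over 3 years: 1.024 × 1.0453 × 1.0573 ≈ 1.1317203866.
The maturity value deflated by that factor is the answer in today's purchasing power.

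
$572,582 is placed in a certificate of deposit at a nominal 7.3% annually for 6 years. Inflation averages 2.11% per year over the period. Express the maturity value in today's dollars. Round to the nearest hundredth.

$770,950.27

Nominal value at maturity: $572,582 × (1 + 7.3%)^6 ≈ $873,848.25.
Price-level factor over 6 years: (1 + 2.11%)^6 ≈ 1.1334690270.
The maturity value deflated by that factor is the answer in today's purchasing power.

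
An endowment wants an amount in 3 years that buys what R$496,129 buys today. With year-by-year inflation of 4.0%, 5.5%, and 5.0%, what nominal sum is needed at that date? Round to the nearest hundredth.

Cumulative price-level factor: 1.040 × 1.055 × 1.050 = 1.15206.
The nominal amount required is R$496,129 scaled up by that factor.

R$571,570.38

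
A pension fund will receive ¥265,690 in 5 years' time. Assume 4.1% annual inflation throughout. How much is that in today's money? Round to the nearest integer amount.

Price-level factor over 5 years: (1 + 4.1%)^5 ≈ 1.2225134547.
Purchasing power today: ¥265,690 divided by that factor.

¥217,331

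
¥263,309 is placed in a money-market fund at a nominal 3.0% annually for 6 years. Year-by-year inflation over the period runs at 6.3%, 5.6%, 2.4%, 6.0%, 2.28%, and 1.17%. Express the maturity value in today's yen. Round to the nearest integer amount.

¥249,370

Nominal value at maturity: ¥263,309 × (1 + 3.0%)^6 ≈ ¥314,405.
Price-level factor over 6 years: 1.063 × 1.056 × 1.024 × 1.060 × 1.0228 × 1.0117 ≈ 1.2607978919.
The maturity value deflated by that factor is the answer in today's purchasing power.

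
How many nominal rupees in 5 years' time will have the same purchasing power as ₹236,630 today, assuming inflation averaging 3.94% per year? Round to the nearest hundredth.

₹287,067.06

Cumulative price-level factor: (1+3.94%)^5 ≈ 1.2131473739.
Multiplying ₹236,630 by the price-level factor gives the future nominal sum.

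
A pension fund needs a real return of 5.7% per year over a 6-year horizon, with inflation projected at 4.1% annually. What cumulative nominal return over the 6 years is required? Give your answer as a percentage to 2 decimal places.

Required annual nominal rate: (1+5.7%)(1+4.1%) − 1 = 10.0337%.
Cumulative over 6 years: (1 + 0.100337)^6 − 1 ≈ 0.77482.

77.48%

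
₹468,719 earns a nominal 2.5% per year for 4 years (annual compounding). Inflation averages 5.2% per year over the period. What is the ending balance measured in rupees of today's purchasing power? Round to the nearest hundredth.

Nominal value at maturity: ₹468,719 × (1 + 2.5%)^4 ≈ ₹517,378.07.
Price-level factor over 4 years: (1 + 5.2%)^4 ≈ 1.2247937436.
The maturity value deflated by that factor is the answer in today's purchasing power.

₹422,420.57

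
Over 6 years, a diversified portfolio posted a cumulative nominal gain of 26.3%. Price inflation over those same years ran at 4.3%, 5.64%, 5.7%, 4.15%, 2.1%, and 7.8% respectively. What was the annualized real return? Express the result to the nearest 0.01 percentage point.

-0.92%

Cumulative inflation factor: 1.043 × 1.0564 × 1.057 × 1.0415 × 1.021 × 1.078 ≈ 1.33503.
Nominal growth factor: 1.26300. Real growth factor = 1.26300 / 1.33503 ≈ 0.94605.
Annualized: 0.94605^(1/6) − 1 ≈ -0.00920.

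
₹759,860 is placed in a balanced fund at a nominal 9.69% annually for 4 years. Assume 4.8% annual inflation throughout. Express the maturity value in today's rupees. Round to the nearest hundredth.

₹911,919.70

Nominal value at maturity: ₹759,860 × (1 + 9.69%)^4 ≈ ₹1,100,022.91.
Price-level factor over 4 years: (1 + 4.8%)^4 ≈ 1.2062716764.
Dividing the nominal maturity value by the price-level factor gives the value in today's money.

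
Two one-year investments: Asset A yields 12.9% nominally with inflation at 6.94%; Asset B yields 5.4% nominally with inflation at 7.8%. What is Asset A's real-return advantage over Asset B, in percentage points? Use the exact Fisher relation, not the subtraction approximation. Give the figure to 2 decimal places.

7.80

Asset A real return: 1.129/1.0694 − 1 = 5.573%.
Asset B real return: 1.054/1.078 − 1 = -2.226%.
Difference: 5.573 − (-2.226) = 7.799 pp.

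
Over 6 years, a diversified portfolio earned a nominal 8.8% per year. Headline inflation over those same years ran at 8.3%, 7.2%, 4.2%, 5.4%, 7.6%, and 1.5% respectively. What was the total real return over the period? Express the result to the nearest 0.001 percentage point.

Cumulative inflation factor: 1.083 × 1.072 × 1.042 × 1.054 × 1.076 × 1.015 ≈ 1.39255.
Nominal growth factor: 1.65872. Real growth factor = 1.65872 / 1.39255 ≈ 1.19114.
Total real return ≈ 19.1142%.

19.114%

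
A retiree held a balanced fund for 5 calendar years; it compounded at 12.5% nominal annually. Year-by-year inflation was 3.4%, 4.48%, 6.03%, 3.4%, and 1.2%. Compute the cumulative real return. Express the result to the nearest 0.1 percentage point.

Cumulative inflation factor: 1.034 × 1.0448 × 1.0603 × 1.034 × 1.012 ≈ 1.19863.
Nominal growth factor: 1.80203. Real growth factor = 1.80203 / 1.19863 ≈ 1.50342.
Total real return ≈ 50.3416%.

50.3%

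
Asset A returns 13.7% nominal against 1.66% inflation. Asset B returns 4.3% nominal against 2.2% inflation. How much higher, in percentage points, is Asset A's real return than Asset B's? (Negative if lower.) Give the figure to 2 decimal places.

9.79

Asset A real return: 1.137/1.0166 − 1 = 11.843%.
Asset B real return: 1.043/1.022 − 1 = 2.055%.
Difference: 11.843 − 2.055 = 9.788 pp.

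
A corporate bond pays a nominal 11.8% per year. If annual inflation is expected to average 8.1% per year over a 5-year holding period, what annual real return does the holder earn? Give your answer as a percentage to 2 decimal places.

3.42%

With constant rates the annual real return is the same each year: (1+11.8%)/(1+8.1%) − 1 = 0.03423.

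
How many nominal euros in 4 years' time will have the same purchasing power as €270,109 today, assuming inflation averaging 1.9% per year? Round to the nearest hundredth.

Cumulative price-level factor: (1+1.9%)^4 ≈ 1.0781935663.
Multiplying €270,109 by the price-level factor gives the future nominal sum.

€291,229.79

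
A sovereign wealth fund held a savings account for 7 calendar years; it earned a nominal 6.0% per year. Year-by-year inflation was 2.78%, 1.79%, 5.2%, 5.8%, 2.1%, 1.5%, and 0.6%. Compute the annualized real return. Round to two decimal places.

Cumulative inflation factor: 1.0278 × 1.0179 × 1.052 × 1.058 × 1.021 × 1.015 × 1.006 ≈ 1.21396.
Nominal growth factor: 1.50363. Real growth factor = 1.50363 / 1.21396 ≈ 1.23861.
Annualized: 1.23861^(1/7) − 1 ≈ 0.03104.

3.10%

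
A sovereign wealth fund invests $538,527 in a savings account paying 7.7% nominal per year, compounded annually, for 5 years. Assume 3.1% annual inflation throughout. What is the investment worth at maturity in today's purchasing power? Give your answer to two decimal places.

$669,873.31

Nominal value at maturity: $538,527 × (1 + 7.7%)^5 ≈ $780,343.83.
Price-level factor over 5 years: (1 + 3.1%)^5 ≈ 1.1649125562.
Dividing the nominal maturity value by the price-level factor gives the value in today's money.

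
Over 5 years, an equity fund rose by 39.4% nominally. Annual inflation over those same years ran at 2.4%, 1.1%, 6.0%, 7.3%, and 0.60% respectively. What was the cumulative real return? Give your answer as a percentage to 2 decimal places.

Cumulative inflation factor: 1.024 × 1.011 × 1.060 × 1.073 × 1.0060 ≈ 1.18455.
Nominal growth factor: 1.39400. Real growth factor = 1.39400 / 1.18455 ≈ 1.17681.
Total real return ≈ 17.6815%.

17.68%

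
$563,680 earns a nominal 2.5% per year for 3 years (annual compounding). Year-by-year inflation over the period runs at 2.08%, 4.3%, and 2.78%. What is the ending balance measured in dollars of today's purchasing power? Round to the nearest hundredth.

$554,715.93

Nominal value at maturity: $563,680 × (1 + 2.5%)^3 ≈ $607,021.71.
Price-level factor over 3 years: 1.0208 × 1.043 × 1.0278 ≈ 1.0942929043.
Dividing the nominal maturity value by the price-level factor gives the value in today's money.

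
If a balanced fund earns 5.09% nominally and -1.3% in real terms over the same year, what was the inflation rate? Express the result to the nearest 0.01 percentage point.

6.47%

From (1+r_nom) = (1+r_real)(1+π), we get 1+π = (1 + 5.09%)/(1 − 1.3%) = 1.0509/0.987 ≈ 1.06474.
So π ≈ 6.4742%.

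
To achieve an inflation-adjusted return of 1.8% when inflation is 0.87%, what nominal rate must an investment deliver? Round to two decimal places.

By the Fisher equation, 1 + r_nom = (1 + 1.8%)(1 + 0.87%) = 1.018 × 1.0087 = 1.0268566.
So r_nom = 2.68566%.

2.69%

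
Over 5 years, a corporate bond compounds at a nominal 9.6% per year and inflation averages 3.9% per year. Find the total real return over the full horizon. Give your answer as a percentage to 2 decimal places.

30.61%

The annual real rate is (1+9.6%)/(1+3.9%) − 1 = 5.4860%.
Compounded over 5 years: (1 + 0.054860)^5 − 1 ≈ 0.30610.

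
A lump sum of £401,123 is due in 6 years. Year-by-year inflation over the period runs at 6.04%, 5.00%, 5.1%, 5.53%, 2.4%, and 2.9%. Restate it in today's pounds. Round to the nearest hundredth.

Price-level factor over 6 years: 1.0604 × 1.0500 × 1.051 × 1.0553 × 1.024 × 1.029 ≈ 1.3012268129.
Purchasing power today: £401,123 divided by that factor.

£308,265.24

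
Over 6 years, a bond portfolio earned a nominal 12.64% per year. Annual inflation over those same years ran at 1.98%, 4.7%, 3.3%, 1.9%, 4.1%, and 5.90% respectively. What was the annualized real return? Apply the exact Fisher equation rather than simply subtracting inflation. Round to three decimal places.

Cumulative inflation factor: 1.0198 × 1.047 × 1.033 × 1.019 × 1.041 × 1.0590 ≈ 1.23903.
Nominal growth factor: 2.04247. Real growth factor = 2.04247 / 1.23903 ≈ 1.64844.
Annualized: 1.64844^(1/6) − 1 ≈ 0.08687.

8.687%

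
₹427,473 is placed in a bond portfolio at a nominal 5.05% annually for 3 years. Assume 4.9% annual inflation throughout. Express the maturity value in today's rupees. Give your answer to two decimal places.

₹429,309.40

Nominal value at maturity: ₹427,473 × (1 + 5.05%)^3 ≈ ₹495,560.70.
Price-level factor over 3 years: (1 + 4.9%)^3 = 1.154320649.
Dividing the nominal maturity value by the price-level factor gives the value in today's money.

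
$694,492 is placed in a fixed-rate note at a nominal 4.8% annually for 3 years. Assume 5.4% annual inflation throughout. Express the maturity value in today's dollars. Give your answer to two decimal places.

$682,698.99

Nominal value at maturity: $694,492 × (1 + 4.8%)^3 ≈ $799,375.98.
Price-level factor over 3 years: (1 + 5.4%)^3 = 1.170905464.
Dividing the nominal maturity value by the price-level factor gives the value in today's money.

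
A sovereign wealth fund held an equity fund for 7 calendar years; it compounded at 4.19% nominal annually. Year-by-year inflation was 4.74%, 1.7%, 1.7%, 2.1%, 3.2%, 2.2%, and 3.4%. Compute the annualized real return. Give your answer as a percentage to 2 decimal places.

Cumulative inflation factor: 1.0474 × 1.017 × 1.017 × 1.021 × 1.032 × 1.022 × 1.034 ≈ 1.20623.
Nominal growth factor: 1.33285. Real growth factor = 1.33285 / 1.20623 ≈ 1.10497.
Annualized: 1.10497^(1/7) − 1 ≈ 0.01436.

1.44%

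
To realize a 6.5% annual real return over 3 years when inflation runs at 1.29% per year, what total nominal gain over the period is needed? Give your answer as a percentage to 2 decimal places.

25.53%

Required annual nominal rate: (1+6.5%)(1+1.29%) − 1 = 7.87385%.
Cumulative over 3 years: (1 + 0.0787385)^3 − 1 ≈ 0.25530.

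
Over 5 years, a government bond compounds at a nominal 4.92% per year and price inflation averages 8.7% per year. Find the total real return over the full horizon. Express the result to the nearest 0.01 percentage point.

The annual real rate is (1+4.92%)/(1+8.7%) − 1 = -3.4775%.
Compounded over 5 years: (1 + -0.034775)^5 − 1 ≈ -0.16219.

-16.22%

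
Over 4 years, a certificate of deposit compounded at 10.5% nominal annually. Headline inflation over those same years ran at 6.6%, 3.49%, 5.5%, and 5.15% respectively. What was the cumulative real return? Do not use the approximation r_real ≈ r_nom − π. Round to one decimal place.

21.8%

Cumulative inflation factor: 1.066 × 1.0349 × 1.055 × 1.0515 ≈ 1.22382.
Nominal growth factor: 1.49090. Real growth factor = 1.49090 / 1.22382 ≈ 1.21824.
Total real return ≈ 21.8237%.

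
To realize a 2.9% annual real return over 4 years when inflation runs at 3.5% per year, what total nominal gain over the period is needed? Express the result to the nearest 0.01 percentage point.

28.65%

Required annual nominal rate: (1+2.9%)(1+3.5%) − 1 = 6.5015%.
Cumulative over 4 years: (1 + 0.065015)^4 − 1 ≈ 0.28654.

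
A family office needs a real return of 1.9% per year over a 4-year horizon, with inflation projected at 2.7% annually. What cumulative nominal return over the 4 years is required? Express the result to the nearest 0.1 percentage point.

19.9%

Required annual nominal rate: (1+1.9%)(1+2.7%) − 1 = 4.6513%.
Cumulative over 4 years: (1 + 0.046513)^4 − 1 ≈ 0.19944.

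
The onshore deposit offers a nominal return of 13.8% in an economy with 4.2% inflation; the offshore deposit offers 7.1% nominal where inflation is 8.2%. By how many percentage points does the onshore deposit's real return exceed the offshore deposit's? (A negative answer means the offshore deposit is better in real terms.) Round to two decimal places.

10.23

The onshore deposit real return: 1.138/1.042 − 1 = 9.213%.
The offshore deposit real return: 1.071/1.082 − 1 = -1.017%.
Difference: 9.213 − (-1.017) = 10.230 pp.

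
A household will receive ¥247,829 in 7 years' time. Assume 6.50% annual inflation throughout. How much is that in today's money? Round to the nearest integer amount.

Price-level factor over 7 years: (1 + 6.50%)^7 ≈ 1.5539865458.
Purchasing power today: ¥247,829 divided by that factor.

¥159,480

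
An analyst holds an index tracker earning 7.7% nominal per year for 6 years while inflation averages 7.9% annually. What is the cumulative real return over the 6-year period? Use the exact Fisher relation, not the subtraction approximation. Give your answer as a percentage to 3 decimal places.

The annual real rate is (1+7.7%)/(1+7.9%) − 1 = -0.1854%.
Compounded over 6 years: (1 + -0.001854)^6 − 1 ≈ -0.01107.

-1.107%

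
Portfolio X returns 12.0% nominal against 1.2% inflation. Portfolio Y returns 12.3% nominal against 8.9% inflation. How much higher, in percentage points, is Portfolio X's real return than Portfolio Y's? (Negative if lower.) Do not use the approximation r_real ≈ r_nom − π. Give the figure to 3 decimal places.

7.550

Portfolio X real return: 1.120/1.012 − 1 = 10.6719%.
Portfolio Y real return: 1.123/1.089 − 1 = 3.1221%.
Difference: 10.6719 − 3.1221 = 7.5498 pp.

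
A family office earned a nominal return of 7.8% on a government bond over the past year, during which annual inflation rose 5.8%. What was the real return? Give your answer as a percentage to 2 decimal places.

1.89%

Real return via the Fisher equation: (1 + 7.8%)/(1 + 5.8%) − 1 = 1.078/1.058 − 1 ≈ 0.01890.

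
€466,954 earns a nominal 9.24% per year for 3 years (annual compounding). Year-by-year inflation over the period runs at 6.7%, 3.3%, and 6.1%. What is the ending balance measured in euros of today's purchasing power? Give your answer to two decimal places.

€520,521.95

Nominal value at maturity: €466,954 × (1 + 9.24%)^3 ≈ €608,722.25.
Price-level factor over 3 years: 1.067 × 1.033 × 1.061 = 1.169445871.
Dividing the nominal maturity value by the price-level factor gives the value in today's money.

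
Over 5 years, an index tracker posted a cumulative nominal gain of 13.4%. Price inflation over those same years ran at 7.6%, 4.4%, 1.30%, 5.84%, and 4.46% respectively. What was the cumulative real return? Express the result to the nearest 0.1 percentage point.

Cumulative inflation factor: 1.076 × 1.044 × 1.0130 × 1.0584 × 1.0446 ≈ 1.25812.
Nominal growth factor: 1.13400. Real growth factor = 1.13400 / 1.25812 ≈ 0.90134.
Total real return ≈ -9.8655%.

-9.9%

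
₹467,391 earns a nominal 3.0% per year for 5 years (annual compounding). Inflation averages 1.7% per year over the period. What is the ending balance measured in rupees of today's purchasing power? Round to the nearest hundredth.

Nominal value at maturity: ₹467,391 × (1 + 3.0%)^5 ≈ ₹541,834.27.
Price-level factor over 5 years: (1 + 1.7%)^5 ≈ 1.0879395490.
Dividing the nominal maturity value by the price-level factor gives the value in today's money.

₹498,037.11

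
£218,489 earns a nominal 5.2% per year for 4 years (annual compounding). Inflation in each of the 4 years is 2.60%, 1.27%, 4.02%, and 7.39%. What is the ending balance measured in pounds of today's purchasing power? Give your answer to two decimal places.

£230,559.85

Nominal value at maturity: £218,489 × (1 + 5.2%)^4 ≈ £267,603.96.
Price-level factor over 4 years: 1.0260 × 1.0127 × 1.0402 × 1.0739 ≈ 1.1606702760.
The maturity value deflated by that factor is the answer in today's purchasing power.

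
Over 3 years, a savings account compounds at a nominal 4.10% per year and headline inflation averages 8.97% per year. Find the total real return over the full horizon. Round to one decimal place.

The annual real rate is (1+4.10%)/(1+8.97%) − 1 = -4.4691%.
Compounded over 3 years: (1 + -0.044691)^3 − 1 ≈ -0.12817.

-12.8%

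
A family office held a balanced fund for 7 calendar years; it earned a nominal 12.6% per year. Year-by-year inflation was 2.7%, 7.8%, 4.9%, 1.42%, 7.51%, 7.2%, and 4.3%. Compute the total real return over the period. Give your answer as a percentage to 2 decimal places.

Cumulative inflation factor: 1.027 × 1.078 × 1.049 × 1.0142 × 1.0751 × 1.072 × 1.043 ≈ 1.41585.
Nominal growth factor: 2.29493. Real growth factor = 2.29493 / 1.41585 ≈ 1.62089.
Total real return ≈ 62.0886%.

62.09%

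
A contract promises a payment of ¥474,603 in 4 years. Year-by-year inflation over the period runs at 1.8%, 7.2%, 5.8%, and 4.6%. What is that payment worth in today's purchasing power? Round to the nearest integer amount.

¥392,980

Price-level factor over 4 years: 1.018 × 1.072 × 1.058 × 1.046 ≈ 1.2077023617.
Purchasing power today: ¥474,603 divided by that factor.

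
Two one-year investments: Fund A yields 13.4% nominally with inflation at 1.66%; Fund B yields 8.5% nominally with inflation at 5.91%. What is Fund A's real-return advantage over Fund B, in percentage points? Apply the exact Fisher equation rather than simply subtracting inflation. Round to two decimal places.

Fund A real return: 1.134/1.0166 − 1 = 11.548%.
Fund B real return: 1.085/1.0591 − 1 = 2.445%.
Difference: 11.548 − 2.445 = 9.103 pp.

9.10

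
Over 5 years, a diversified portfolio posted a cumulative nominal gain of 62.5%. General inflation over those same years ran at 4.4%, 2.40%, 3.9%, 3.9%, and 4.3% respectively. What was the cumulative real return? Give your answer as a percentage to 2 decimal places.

35.00%

Cumulative inflation factor: 1.044 × 1.0240 × 1.039 × 1.039 × 1.043 ≈ 1.20369.
Nominal growth factor: 1.62500. Real growth factor = 1.62500 / 1.20369 ≈ 1.35001.
Total real return ≈ 35.0012%.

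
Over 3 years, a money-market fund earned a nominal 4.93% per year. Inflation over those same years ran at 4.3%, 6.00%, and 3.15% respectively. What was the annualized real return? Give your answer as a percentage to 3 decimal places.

Cumulative inflation factor: 1.043 × 1.0600 × 1.0315 ≈ 1.14041.
Nominal growth factor: 1.15531. Real growth factor = 1.15531 / 1.14041 ≈ 1.01307.
Annualized: 1.01307^(1/3) − 1 ≈ 0.00434.

0.434%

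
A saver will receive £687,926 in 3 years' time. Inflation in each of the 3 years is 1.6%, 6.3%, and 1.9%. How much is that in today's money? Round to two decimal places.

Price-level factor over 3 years: 1.016 × 1.063 × 1.019 = 1.100528152.
Purchasing power today: £687,926 divided by that factor.

£625,087.14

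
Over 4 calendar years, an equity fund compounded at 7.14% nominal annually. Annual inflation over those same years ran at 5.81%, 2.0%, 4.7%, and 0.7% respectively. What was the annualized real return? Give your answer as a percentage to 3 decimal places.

Cumulative inflation factor: 1.0581 × 1.020 × 1.047 × 1.007 ≈ 1.13790.
Nominal growth factor: 1.31767. Real growth factor = 1.31767 / 1.13790 ≈ 1.15799.
Annualized: 1.15799^(1/4) − 1 ≈ 0.03735.

3.735%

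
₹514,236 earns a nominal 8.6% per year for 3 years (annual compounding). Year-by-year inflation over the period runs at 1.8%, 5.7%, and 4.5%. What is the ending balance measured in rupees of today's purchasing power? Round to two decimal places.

₹585,750.81

Nominal value at maturity: ₹514,236 × (1 + 8.6%)^3 ≈ ₹658,645.84.
Price-level factor over 3 years: 1.018 × 1.057 × 1.045 = 1.12444717.
Dividing the nominal maturity value by the price-level factor gives the value in today's money.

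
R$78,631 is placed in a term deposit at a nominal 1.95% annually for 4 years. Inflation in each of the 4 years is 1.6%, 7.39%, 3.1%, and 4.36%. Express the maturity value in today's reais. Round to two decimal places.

Nominal value at maturity: R$78,631 × (1 + 1.95%)^4 ≈ R$84,945.96.
Price-level factor over 4 years: 1.016 × 1.0739 × 1.031 × 1.0436 ≈ 1.1739518540.
Dividing the nominal maturity value by the price-level factor gives the value in today's money.

R$72,358.98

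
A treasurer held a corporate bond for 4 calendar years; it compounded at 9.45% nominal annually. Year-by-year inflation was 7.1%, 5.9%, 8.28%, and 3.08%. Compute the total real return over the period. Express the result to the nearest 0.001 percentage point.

13.359%

Cumulative inflation factor: 1.071 × 1.059 × 1.0828 × 1.0308 ≈ 1.26593.
Nominal growth factor: 1.43504. Real growth factor = 1.43504 / 1.26593 ≈ 1.13359.
Total real return ≈ 13.3587%.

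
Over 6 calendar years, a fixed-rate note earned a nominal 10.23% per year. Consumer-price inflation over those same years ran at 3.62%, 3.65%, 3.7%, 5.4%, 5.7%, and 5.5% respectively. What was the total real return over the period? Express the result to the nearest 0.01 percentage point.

Cumulative inflation factor: 1.0362 × 1.0365 × 1.037 × 1.054 × 1.057 × 1.055 ≈ 1.30906.
Nominal growth factor: 1.79390. Real growth factor = 1.79390 / 1.30906 ≈ 1.37037.
Total real return ≈ 37.0374%.

37.04%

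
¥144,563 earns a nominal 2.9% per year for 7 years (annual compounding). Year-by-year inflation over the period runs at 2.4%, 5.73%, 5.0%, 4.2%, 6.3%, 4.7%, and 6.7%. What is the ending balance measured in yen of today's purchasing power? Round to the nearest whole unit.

Nominal value at maturity: ¥144,563 × (1 + 2.9%)^7 ≈ ¥176,589.
Price-level factor over 7 years: 1.024 × 1.0573 × 1.050 × 1.042 × 1.063 × 1.047 × 1.067 ≈ 1.4066937974.
The maturity value deflated by that factor is the answer in today's purchasing power.

¥125,535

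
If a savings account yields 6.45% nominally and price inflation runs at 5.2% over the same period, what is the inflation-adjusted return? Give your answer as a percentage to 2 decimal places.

1.19%

Real return via the Fisher equation: (1 + 6.45%)/(1 + 5.2%) − 1 = 1.0645/1.052 − 1 ≈ 0.01188.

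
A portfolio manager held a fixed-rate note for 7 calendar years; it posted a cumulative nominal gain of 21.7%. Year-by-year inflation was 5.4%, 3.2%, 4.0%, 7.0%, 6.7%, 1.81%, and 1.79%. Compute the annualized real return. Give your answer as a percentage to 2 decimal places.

Cumulative inflation factor: 1.054 × 1.032 × 1.040 × 1.070 × 1.067 × 1.0181 × 1.0179 ≈ 1.33844.
Nominal growth factor: 1.21700. Real growth factor = 1.21700 / 1.33844 ≈ 0.90927.
Annualized: 0.90927^(1/7) − 1 ≈ -0.01350.

-1.35%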